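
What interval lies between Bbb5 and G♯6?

doubly augmented sixth

The letter names run B→G, a span of 5 letter steps, so the interval is some kind of sixth.
Bbb to G# is 11 semitones. A major sixth is 9, so 11 makes it doubly augmented.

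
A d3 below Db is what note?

A third below D lands on the letter B.
A diminished third spans 2 semitones, so Db moves to pitch class 11. On the letter B that is B.

B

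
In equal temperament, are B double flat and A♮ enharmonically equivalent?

Bbb = pitch class 9 and A = pitch class 9 — the same pitch class, so they are enharmonic equivalents.

Yes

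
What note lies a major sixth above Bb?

G

A sixth above B lands on the letter G.
A major sixth spans 9 semitones, so Bb moves to pitch class 7. On the letter G that is G.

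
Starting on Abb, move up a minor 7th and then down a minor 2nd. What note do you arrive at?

Fb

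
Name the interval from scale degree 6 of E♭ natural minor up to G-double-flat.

diminished fifth

Scale degree 6 of Eb natural minor is Cb.
Cb up to Gbb: letters C→G make it a fifth; 6 semitones makes it diminished.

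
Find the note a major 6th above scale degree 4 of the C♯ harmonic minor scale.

D#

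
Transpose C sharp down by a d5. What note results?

C down a perfect fifth is F, so the target letter is F.
From C#, a diminished fifth is 6 semitones down: F##.

F##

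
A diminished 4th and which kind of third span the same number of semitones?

major

A diminished fourth spans 4 semitones.
A third spanning 4 semitones is major (the major third is 4).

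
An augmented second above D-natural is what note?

E#

A second above D lands on the letter E.
An augmented second spans 3 semitones, so D moves to pitch class 5. On the letter E that is E#.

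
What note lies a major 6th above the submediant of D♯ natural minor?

G#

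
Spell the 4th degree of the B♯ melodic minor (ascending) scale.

E#

Degree 4 takes the letter 3 steps above B, which is E.
In melodic minor (ascending), degree 4 sits 5 semitones above the tonic. B# + 5 semitones is pitch class 5, spelled on E as E#.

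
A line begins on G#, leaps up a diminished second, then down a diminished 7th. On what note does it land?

B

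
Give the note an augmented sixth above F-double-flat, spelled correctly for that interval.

Db

F up a major sixth is D, so the target letter is D.
From Fbb, an augmented sixth is 10 semitones up: Db.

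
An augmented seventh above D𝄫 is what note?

C

D up a major seventh is C#, so the target letter is C.
From Dbb, an augmented seventh is 12 semitones up: C.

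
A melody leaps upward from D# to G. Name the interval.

The letter names run D→G, a span of 3 letter steps, so the interval is some kind of fourth.
D# to G is 4 semitones. A perfect fourth is 5, so 4 makes it diminished.

diminished fourth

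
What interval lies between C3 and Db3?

Counting letters C–D gives a second.
C→Db = 1 semitone, 1 narrower than the major second (2), so minor.

minor second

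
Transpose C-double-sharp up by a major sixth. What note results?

C up a major sixth is A, so the target letter is A.
From C##, a major sixth is 9 semitones up: A##.

A##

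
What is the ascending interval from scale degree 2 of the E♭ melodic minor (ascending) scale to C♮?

Scale degree 2 of Eb melodic minor (ascending) is F.
F up to C: letters F→C make it a fifth; 7 semitones makes it perfect.

perfect fifth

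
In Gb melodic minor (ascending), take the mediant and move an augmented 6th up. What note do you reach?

The mediant of Gb melodic minor (ascending) is Bbb.
An augmented sixth (10 semitones) above Bbb lands on the letter G, giving G.

G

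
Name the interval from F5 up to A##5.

Counting letters F–G–A gives a third.
F→A## = 6 semitones, 2 wider than the major third (4), so doubly augmented.

doubly augmented third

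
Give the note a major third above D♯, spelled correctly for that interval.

D up a major third is F#, so the target letter is F.
From D#, a major third is 4 semitones up: F##.

F##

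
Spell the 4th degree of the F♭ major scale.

Bbb

The Fb major scale runs Fb Gb Ab Bbb Cb Db Eb.
Degree 4 is Bbb.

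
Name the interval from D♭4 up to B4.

The letter names run D→B, a span of 5 letter steps, so the interval is some kind of sixth.
Db to B is 10 semitones. A major sixth is 9, so 10 makes it augmented.

augmented sixth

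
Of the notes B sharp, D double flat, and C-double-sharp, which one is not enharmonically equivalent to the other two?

C##

In 12-tone equal temperament, enharmonic equivalents share a pitch class. B# is pitch class 0; Dbb is pitch class 0; C## is pitch class 2.
B# and Dbb share pitch class 0, while C## is pitch class 2.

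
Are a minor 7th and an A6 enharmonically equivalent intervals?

A minor seventh spans 10 semitones; an augmented sixth spans 10.
They are enharmonically equivalent.

Yes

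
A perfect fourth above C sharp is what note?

F#

C up a perfect fourth is F, so the target letter is F.
From C#, a perfect fourth is 5 semitones up: F#.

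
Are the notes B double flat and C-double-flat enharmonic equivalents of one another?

No

Two spellings are enharmonically equivalent only if they share a pitch class.
Here Bbb → 9, Cbb → 10; 9 ≠ 10, so they are not.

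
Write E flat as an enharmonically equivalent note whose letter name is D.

D#

Eb is pitch class 3. The letter D alone is pitch class 2.
To reach pitch class 3 from D requires an offset of +1 semitone, i.e. sharp: D#.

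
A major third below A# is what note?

F#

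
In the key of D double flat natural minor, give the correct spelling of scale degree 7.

Degree 7 takes the letter 6 steps above D, which is C.
In natural minor, degree 7 sits 10 semitones above the tonic. Dbb + 10 semitones is pitch class 10, spelled on C as Cbb.

Cbb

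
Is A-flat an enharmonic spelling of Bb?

Two spellings are enharmonically equivalent only if they share a pitch class.
Here Ab → 8, Bb → 10; 8 ≠ 10, so they are not.

No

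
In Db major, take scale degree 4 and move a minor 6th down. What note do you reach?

Scale degree 4 of Db major is Gb.
A minor sixth (8 semitones) below Gb lands on the letter B, giving Bb.

Bb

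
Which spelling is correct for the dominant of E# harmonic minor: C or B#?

Each scale degree takes a distinct letter name. Degree 5 of a scale on E must use the letter B.
B# and C are enharmonically the same pitch, but only B# uses the letter B, so it is the correct spelling here.

B#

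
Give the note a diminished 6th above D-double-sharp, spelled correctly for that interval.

D up a major sixth is B, so the target letter is B.
From D##, a diminished sixth is 7 semitones up: B.

B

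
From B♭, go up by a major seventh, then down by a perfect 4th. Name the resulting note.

E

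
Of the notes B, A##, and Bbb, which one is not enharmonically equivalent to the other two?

Bbb

In 12-tone equal temperament, enharmonic equivalents share a pitch class. B is pitch class 11; A## is pitch class 11; Bbb is pitch class 9.
B and A## share pitch class 11, while Bbb is pitch class 9.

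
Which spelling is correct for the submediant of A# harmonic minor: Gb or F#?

F#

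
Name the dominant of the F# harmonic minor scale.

Degree 5 takes the letter 4 steps above F, which is C.
In harmonic minor, degree 5 sits 7 semitones above the tonic. F# + 7 semitones is pitch class 1, spelled on C as C#.

C#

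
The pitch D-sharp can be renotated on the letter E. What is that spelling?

D# is pitch class 3. The letter E alone is pitch class 4.
To reach pitch class 3 from E requires an offset of -1 semitone, i.e. flat: Eb.

Eb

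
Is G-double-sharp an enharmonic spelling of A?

Yes

G## = pitch class 9 and A = pitch class 9 — the same pitch class, so they are enharmonic equivalents.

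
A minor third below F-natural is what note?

D

A third below F lands on the letter D.
A minor third spans 3 semitones, so F moves to pitch class 2. On the letter D that is D.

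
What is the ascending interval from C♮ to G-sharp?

augmented fifth

Counting letters C–D–E–F–G gives a fifth.
C→G# = 8 semitones, 1 wider than the perfect fifth (7), so augmented.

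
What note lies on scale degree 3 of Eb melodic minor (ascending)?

Gb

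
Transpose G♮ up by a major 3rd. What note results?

A third above G lands on the letter B.
A major third spans 4 semitones, so G moves to pitch class 11. On the letter B that is B.

B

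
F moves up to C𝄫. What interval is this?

doubly diminished fifth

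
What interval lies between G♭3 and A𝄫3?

minor second

The letter names run G→A, a span of 1 letter step, so the interval is some kind of second.
Gb to Abb is 1 semitone. A major second is 2, so 1 makes it minor.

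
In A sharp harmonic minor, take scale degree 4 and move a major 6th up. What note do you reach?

B#

Scale degree 4 of A# harmonic minor is D#.
A major sixth (9 semitones) above D# lands on the letter B, giving B#.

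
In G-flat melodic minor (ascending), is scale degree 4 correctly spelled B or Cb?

Cb

Each scale degree takes a distinct letter name. Degree 4 of a scale on G must use the letter C.
Cb and B are enharmonically the same pitch, but only Cb uses the letter C, so it is the correct spelling here.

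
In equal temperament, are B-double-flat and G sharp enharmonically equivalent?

No

Bbb is pitch class 9; G# is pitch class 8.
The pitch classes differ (9 vs. 8), so they are not enharmonic equivalents.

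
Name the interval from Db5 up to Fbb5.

The letter names run D→F, a span of 2 letter steps, so the interval is some kind of third.
Db to Fbb is 2 semitones. A major third is 4, so 2 makes it diminished.

diminished third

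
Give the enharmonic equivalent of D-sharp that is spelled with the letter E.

Eb

Plain E sits 1 semitone above D#, so on the letter E the same pitch needs a flat: Eb.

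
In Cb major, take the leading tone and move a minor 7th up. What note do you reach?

Ab

The leading tone of Cb major is Bb.
A minor seventh (10 semitones) above Bb lands on the letter A, giving Ab.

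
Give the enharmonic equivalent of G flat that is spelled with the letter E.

E##

Plain E sits 2 semitones below Gb, so on the letter E the same pitch needs a double sharp: E##.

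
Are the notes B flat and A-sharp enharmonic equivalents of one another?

Bb is pitch class 10; A# is pitch class 10.
All spellings map to pitch class 10, so they are enharmonically equivalent.

Yes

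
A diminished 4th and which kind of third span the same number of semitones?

major

A diminished fourth spans 4 semitones.
A third spanning 4 semitones is major (the major third is 4).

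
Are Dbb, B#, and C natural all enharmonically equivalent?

Yes

Dbb is pitch class 0; B# is pitch class 0; C is pitch class 0.
All spellings map to pitch class 0, so they are enharmonically equivalent.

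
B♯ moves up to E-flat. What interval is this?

doubly diminished fourth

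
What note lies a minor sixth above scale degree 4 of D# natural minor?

Scale degree 4 of D# natural minor is G#.
A minor sixth (8 semitones) above G# lands on the letter E, giving E.

E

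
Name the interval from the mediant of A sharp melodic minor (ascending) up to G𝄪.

augmented fifth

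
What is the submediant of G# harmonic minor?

Degree 6 takes the letter 5 steps above G, which is E.
In harmonic minor, degree 6 sits 8 semitones above the tonic. G# + 8 semitones is pitch class 4, spelled on E as E.

E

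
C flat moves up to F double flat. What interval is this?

Counting letters C–D–E–F gives a fourth.
Cb→Fbb = 4 semitones, 1 narrower than the perfect fourth (5), so diminished.

diminished fourth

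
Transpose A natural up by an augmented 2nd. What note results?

A up a major second is B, so the target letter is B.
From A, an augmented second is 3 semitones up: B#.

B#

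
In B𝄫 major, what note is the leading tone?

Ab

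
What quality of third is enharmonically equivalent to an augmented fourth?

An augmented fourth spans 6 semitones.
A third spanning 6 semitones is doubly augmented (the major third is 4).

doubly augmented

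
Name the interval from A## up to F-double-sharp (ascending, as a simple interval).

The letter names run A→F, a span of 5 letter steps, so the interval is some kind of sixth.
A## to F## is 8 semitones. A major sixth is 9, so 8 makes it minor.

minor sixth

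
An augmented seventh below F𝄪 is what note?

G

A seventh below F lands on the letter G.
An augmented seventh spans 12 semitones, so F## moves to pitch class 7. On the letter G that is G.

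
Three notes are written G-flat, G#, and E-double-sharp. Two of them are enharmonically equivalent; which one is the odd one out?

In 12-tone equal temperament, enharmonic equivalents share a pitch class. Gb is pitch class 6; G# is pitch class 8; E## is pitch class 6.
Gb and E## share pitch class 6, while G# is pitch class 8.

G#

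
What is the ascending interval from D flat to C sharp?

The letter names run D→C, a span of 6 letter steps, so the interval is some kind of seventh.
Db to C# is 12 semitones. A major seventh is 11, so 12 makes it augmented.

augmented seventh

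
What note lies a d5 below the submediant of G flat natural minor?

The submediant of Gb natural minor is Ebb.
A diminished fifth (6 semitones) below Ebb lands on the letter A, giving Ab.

Ab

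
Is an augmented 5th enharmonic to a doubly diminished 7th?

Yes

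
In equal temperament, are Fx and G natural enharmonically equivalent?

Yes

F## = pitch class 7 and G = pitch class 7 — the same pitch class, so they are enharmonic equivalents.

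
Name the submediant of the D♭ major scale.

Bb

Degree 6 takes the letter 5 steps above D, which is B.
In major, degree 6 sits 9 semitones above the tonic. Db + 9 semitones is pitch class 10, spelled on B as Bb.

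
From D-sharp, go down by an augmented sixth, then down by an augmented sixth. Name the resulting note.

Abb

An augmented sixth down from D# is F (letter F, 10 semitones down).
An augmented sixth down from F is Abb (letter A, 10 semitones down).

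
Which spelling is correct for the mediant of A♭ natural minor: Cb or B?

Each scale degree takes a distinct letter name. Degree 3 of a scale on A must use the letter C.
Cb and B are enharmonically the same pitch, but only Cb uses the letter C, so it is the correct spelling here.

Cb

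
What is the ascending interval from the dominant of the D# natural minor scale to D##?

augmented fourth

The dominant of D# natural minor is A#.
A# up to D##: letters A→D make it a fourth; 6 semitones makes it augmented.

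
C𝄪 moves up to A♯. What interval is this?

minor sixth

The letter names run C→A, a span of 5 letter steps, so the interval is some kind of sixth.
C## to A# is 8 semitones. A major sixth is 9, so 8 makes it minor.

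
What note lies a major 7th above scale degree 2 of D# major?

D##

Scale degree 2 of D# major is E#.
A major seventh (11 semitones) above E# lands on the letter D, giving D##.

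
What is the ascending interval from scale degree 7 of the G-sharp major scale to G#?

Scale degree 7 of G# major is F##.
F## up to G#: letters F→G make it a second; 1 semitone makes it minor.

minor second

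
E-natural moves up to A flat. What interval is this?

The letter names run E→A, a span of 3 letter steps, so the interval is some kind of fourth.
E to Ab is 4 semitones. A perfect fourth is 5, so 4 makes it diminished.

diminished fourth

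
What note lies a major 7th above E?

E up a major seventh is D#, so the target letter is D.
From E, a major seventh is 11 semitones up: D#.

D#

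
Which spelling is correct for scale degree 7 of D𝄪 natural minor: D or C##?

C##

Each scale degree takes a distinct letter name. Degree 7 of a scale on D must use the letter C.
C## and D are enharmonically the same pitch, but only C## uses the letter C, so it is the correct spelling here.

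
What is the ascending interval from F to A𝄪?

doubly augmented third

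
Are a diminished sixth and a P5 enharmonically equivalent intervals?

A diminished sixth spans 7 semitones; a perfect fifth spans 7.
They are enharmonically equivalent.

Yes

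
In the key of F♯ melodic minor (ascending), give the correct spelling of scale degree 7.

E#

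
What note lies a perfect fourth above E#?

A#

A fourth above E lands on the letter A.
A perfect fourth spans 5 semitones, so E# moves to pitch class 10. On the letter A that is A#.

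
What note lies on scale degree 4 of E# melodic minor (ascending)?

A#

The E# melodic minor (ascending) scale runs E# F## G# A# B# C## D##.
Degree 4 is A#.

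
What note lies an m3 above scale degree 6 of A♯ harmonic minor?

A

Scale degree 6 of A# harmonic minor is F#.
A minor third (3 semitones) above F# lands on the letter A, giving A.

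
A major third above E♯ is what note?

A third above E lands on the letter G.
A major third spans 4 semitones, so E# moves to pitch class 9. On the letter G that is G##.

G##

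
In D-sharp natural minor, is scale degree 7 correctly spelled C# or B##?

C#

Each scale degree takes a distinct letter name. Degree 7 of a scale on D must use the letter C.
C# and B## are enharmonically the same pitch, but only C# uses the letter C, so it is the correct spelling here.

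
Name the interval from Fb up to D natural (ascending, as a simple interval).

augmented sixth

The letter names run F→D, a span of 5 letter steps, so the interval is some kind of sixth.
Fb to D is 10 semitones. A major sixth is 9, so 10 makes it augmented.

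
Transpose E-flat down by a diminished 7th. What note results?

F#

A seventh below E lands on the letter F.
A diminished seventh spans 9 semitones, so Eb moves to pitch class 6. On the letter F that is F#.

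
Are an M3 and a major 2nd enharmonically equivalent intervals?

A major third spans 4 semitones; a major second spans 2.
The spans differ, so they are not enharmonic equivalents.

No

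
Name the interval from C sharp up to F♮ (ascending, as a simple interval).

The letter names run C→F, a span of 3 letter steps, so the interval is some kind of fourth.
C# to F is 4 semitones. A perfect fourth is 5, so 4 makes it diminished.

diminished fourth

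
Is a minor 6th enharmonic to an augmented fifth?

A minor sixth spans 8 semitones; an augmented fifth spans 8.
They are enharmonically equivalent.

Yes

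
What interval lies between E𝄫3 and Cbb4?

minor sixth

Counting letters E–F–G–A–B–C gives a sixth.
Ebb→Cbb = 8 semitones, 1 narrower than the major sixth (9), so minor.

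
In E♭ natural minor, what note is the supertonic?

Degree 2 takes the letter 1 step above E, which is F.
In natural minor, degree 2 sits 2 semitones above the tonic. Eb + 2 semitones is pitch class 5, spelled on F as F.

F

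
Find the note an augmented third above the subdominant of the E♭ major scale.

The subdominant of Eb major is Ab.
An augmented third (5 semitones) above Ab lands on the letter C, giving C#.

C#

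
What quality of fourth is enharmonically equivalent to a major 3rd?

A major third spans 4 semitones.
A fourth spanning 4 semitones is diminished (the perfect fourth is 5).

diminished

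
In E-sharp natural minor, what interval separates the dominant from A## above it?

The dominant of E# natural minor is B#.
B# up to A##: letters B→A make it a seventh; 11 semitones makes it major.

major seventh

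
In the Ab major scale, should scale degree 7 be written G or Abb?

Each scale degree takes a distinct letter name. Degree 7 of a scale on A must use the letter G.
G and Abb are enharmonically the same pitch, but only G uses the letter G, so it is the correct spelling here.

G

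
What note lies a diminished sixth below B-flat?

D#

B down a major sixth is D, so the target letter is D.
From Bb, a diminished sixth is 7 semitones down: D#.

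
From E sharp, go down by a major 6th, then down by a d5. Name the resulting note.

C##

A major sixth down from E# is G# (letter G, 9 semitones down).
A diminished fifth down from G# is C## (letter C, 6 semitones down).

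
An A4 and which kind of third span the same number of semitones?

An augmented fourth spans 6 semitones.
A third spanning 6 semitones is doubly augmented (the major third is 4).

doubly augmented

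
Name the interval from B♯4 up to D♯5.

minor third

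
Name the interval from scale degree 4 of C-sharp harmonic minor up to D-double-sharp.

augmented sixth

Scale degree 4 of C# harmonic minor is F#.
F# up to D##: letters F→D make it a sixth; 10 semitones makes it augmented.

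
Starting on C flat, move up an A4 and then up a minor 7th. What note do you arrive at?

Eb

An augmented fourth up from Cb is F (letter F, 6 semitones up).
A minor seventh up from F is Eb (letter E, 10 semitones up).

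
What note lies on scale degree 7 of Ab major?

G

The Ab major scale runs Ab Bb C Db Eb F G.
Degree 7 is G.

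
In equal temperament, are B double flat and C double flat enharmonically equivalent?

Two spellings are enharmonically equivalent only if they share a pitch class.
Here Bbb → 9, Cbb → 10; 9 ≠ 10, so they are not.

No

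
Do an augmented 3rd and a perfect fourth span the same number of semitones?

Yes

An augmented third spans 5 semitones; a perfect fourth spans 5.
They are enharmonically equivalent.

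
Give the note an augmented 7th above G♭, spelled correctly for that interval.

F#

G up a major seventh is F#, so the target letter is F.
From Gb, an augmented seventh is 12 semitones up: F#.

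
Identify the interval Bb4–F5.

The letter names run B→F, a span of 4 letter steps, so the interval is some kind of fifth.
Bb to F is 7 semitones. A perfect fifth is 7, so 7 makes it perfect.

perfect fifth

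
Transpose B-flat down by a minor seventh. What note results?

C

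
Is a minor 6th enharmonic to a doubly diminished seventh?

Yes

A minor sixth spans 8 semitones; a doubly diminished seventh spans 8.
They are enharmonically equivalent.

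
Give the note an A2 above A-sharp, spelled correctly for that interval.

B##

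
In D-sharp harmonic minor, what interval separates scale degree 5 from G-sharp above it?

Scale degree 5 of D# harmonic minor is A#.
A# up to G#: letters A→G make it a seventh; 10 semitones makes it minor.

minor seventh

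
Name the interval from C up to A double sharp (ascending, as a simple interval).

doubly augmented sixth

Counting letters C–D–E–F–G–A gives a sixth.
C→A## = 11 semitones, 2 wider than the major sixth (9), so doubly augmented.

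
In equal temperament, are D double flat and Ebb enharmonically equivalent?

No

Two spellings are enharmonically equivalent only if they share a pitch class.
Here Dbb → 0, Ebb → 2; 0 ≠ 2, so they are not.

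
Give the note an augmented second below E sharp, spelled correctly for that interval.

D

E down a major second is D, so the target letter is D.
From E#, an augmented second is 3 semitones down: D.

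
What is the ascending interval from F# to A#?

Counting letters F–G–A gives a third.
F#→A# = 4 semitones, exactly the major third.

major third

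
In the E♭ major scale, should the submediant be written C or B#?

C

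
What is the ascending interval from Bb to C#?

The letter names run B→C, a span of 1 letter step, so the interval is some kind of second.
Bb to C# is 3 semitones. A major second is 2, so 3 makes it augmented.

augmented second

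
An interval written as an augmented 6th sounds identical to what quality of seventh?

minor

An augmented sixth spans 10 semitones.
A seventh spanning 10 semitones is minor (the major seventh is 11).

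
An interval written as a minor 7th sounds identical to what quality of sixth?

augmented

A minor seventh spans 10 semitones.
A sixth spanning 10 semitones is augmented (the major sixth is 9).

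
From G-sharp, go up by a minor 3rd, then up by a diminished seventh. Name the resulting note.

Ab

A minor third up from G# is B (letter B, 3 semitones up).
A diminished seventh up from B is Ab (letter A, 9 semitones up).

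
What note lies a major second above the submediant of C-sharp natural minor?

B

The submediant of C# natural minor is A.
A major second (2 semitones) above A lands on the letter B, giving B.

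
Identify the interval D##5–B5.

diminished sixth

Counting letters D–E–F–G–A–B gives a sixth.
D##→B = 7 semitones, 2 narrower than the major sixth (9), so diminished.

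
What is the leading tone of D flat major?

Degree 7 takes the letter 6 steps above D, which is C.
In major, degree 7 sits 11 semitones above the tonic. Db + 11 semitones is pitch class 0, spelled on C as C.

C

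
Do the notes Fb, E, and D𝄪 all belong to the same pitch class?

Fb = pitch class 4 and E = pitch class 4 and D## = pitch class 4 — the same pitch class, so they are enharmonic equivalents.

Yes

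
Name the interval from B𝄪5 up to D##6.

The letter names run B→D, a span of 2 letter steps, so the interval is some kind of third.
B## to D## is 3 semitones. A major third is 4, so 3 makes it minor.

minor third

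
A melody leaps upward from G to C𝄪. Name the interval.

doubly augmented fourth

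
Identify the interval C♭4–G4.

Counting letters C–D–E–F–G gives a fifth.
Cb→G = 8 semitones, 1 wider than the perfect fifth (7), so augmented.

augmented fifth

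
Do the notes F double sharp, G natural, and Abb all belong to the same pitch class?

F## is pitch class 7; G is pitch class 7; Abb is pitch class 7.
All spellings map to pitch class 7, so they are enharmonically equivalent.

Yes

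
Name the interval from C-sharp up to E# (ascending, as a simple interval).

major third

Counting letters C–D–E gives a third.
C#→E# = 4 semitones, exactly the major third.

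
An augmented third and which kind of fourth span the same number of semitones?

perfect

An augmented third spans 5 semitones.
A fourth spanning 5 semitones is perfect (the perfect fourth is 5).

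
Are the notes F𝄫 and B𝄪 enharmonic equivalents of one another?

No

Two spellings are enharmonically equivalent only if they share a pitch class.
Here Fbb → 3, B## → 1; 1 ≠ 3, so they are not.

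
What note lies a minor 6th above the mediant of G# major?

G#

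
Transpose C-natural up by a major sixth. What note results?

A

A sixth above C lands on the letter A.
A major sixth spans 9 semitones, so C moves to pitch class 9. On the letter A that is A.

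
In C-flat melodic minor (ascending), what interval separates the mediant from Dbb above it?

minor seventh

The mediant of Cb melodic minor (ascending) is Ebb.
Ebb up to Dbb: letters E→D make it a seventh; 10 semitones makes it minor.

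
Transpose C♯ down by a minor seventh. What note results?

C down a major seventh is Db, so the target letter is D.
From C#, a minor seventh is 10 semitones down: D#.

D#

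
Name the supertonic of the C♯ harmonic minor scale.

Degree 2 takes the letter 1 step above C, which is D.
In harmonic minor, degree 2 sits 2 semitones above the tonic. C# + 2 semitones is pitch class 3, spelled on D as D#.

D#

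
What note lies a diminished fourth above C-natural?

Fb

A fourth above C lands on the letter F.
A diminished fourth spans 4 semitones, so C moves to pitch class 4. On the letter F that is Fb.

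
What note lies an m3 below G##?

E##

A third below G lands on the letter E.
A minor third spans 3 semitones, so G## moves to pitch class 6. On the letter E that is E##.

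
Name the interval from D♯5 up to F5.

Counting letters D–E–F gives a third.
D#→F = 2 semitones, 2 narrower than the major third (4), so diminished.

diminished third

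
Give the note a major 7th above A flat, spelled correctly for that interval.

G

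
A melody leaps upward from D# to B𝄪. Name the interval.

augmented sixth

The letter names run D→B, a span of 5 letter steps, so the interval is some kind of sixth.
D# to B## is 10 semitones. A major sixth is 9, so 10 makes it augmented.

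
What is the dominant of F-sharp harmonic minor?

C#

Degree 5 takes the letter 4 steps above F, which is C.
In harmonic minor, degree 5 sits 7 semitones above the tonic. F# + 7 semitones is pitch class 1, spelled on C as C#.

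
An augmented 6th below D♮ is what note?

Fb

A sixth below D lands on the letter F.
An augmented sixth spans 10 semitones, so D moves to pitch class 4. On the letter F that is Fb.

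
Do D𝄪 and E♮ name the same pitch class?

Yes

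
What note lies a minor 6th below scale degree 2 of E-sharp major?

A##

Scale degree 2 of E# major is F##.
A minor sixth (8 semitones) below F## lands on the letter A, giving A##.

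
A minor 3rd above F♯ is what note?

A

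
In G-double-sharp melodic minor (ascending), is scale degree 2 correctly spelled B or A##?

A##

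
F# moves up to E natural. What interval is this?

minor seventh

The letter names run F→E, a span of 6 letter steps, so the interval is some kind of seventh.
F# to E is 10 semitones. A major seventh is 11, so 10 makes it minor.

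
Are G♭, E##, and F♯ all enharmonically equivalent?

Gb = pitch class 6 and E## = pitch class 6 and F# = pitch class 6 — the same pitch class, so they are enharmonic equivalents.

Yes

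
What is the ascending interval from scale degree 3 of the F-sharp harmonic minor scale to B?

major second

Scale degree 3 of F# harmonic minor is A.
A up to B: letters A→B make it a second; 2 semitones makes it major.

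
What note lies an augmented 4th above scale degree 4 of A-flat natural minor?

G

Scale degree 4 of Ab natural minor is Db.
An augmented fourth (6 semitones) above Db lands on the letter G, giving G.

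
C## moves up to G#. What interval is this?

diminished fifth

Counting letters C–D–E–F–G gives a fifth.
C##→G# = 6 semitones, 1 narrower than the perfect fifth (7), so diminished.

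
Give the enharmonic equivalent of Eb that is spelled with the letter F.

Eb is pitch class 3. The letter F alone is pitch class 5.
To reach pitch class 3 from F requires an offset of -2 semitones, i.e. double flat: Fbb.

Fbb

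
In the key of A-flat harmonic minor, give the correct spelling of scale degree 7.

Degree 7 takes the letter 6 steps above A, which is G.
In harmonic minor, degree 7 sits 11 semitones above the tonic. Ab + 11 semitones is pitch class 7, spelled on G as G.

G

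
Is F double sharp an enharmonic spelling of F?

No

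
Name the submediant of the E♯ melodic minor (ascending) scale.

The E# melodic minor (ascending) scale runs E# F## G# A# B# C## D##.
Degree 6 is C##.

C##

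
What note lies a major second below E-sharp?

E down a major second is D, so the target letter is D.
From E#, a major second is 2 semitones down: D#.

D#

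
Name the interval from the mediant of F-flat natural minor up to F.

The mediant of Fb natural minor is Abb.
Abb up to F: letters A→F make it a sixth; 10 semitones makes it augmented.

augmented sixth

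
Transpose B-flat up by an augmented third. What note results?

B up a major third is D#, so the target letter is D.
From Bb, an augmented third is 5 semitones up: D#.

D#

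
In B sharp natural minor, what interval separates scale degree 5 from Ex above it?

major seventh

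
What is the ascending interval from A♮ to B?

major second

The letter names run A→B, a span of 1 letter step, so the interval is some kind of second.
A to B is 2 semitones. A major second is 2, so 2 makes it major.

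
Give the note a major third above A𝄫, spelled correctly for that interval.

Cb

A up a major third is C#, so the target letter is C.
From Abb, a major third is 4 semitones up: Cb.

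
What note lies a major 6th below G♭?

A sixth below G lands on the letter B.
A major sixth spans 9 semitones, so Gb moves to pitch class 9. On the letter B that is Bbb.

Bbb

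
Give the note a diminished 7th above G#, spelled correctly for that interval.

F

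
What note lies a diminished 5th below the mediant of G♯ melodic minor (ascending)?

E#

The mediant of G# melodic minor (ascending) is B.
A diminished fifth (6 semitones) below B lands on the letter E, giving E#.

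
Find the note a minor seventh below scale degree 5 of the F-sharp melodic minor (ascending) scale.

D#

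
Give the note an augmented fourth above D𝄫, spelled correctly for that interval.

Gb

A fourth above D lands on the letter G.
An augmented fourth spans 6 semitones, so Dbb moves to pitch class 6. On the letter G that is Gb.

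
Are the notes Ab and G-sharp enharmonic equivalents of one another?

Ab = pitch class 8 and G# = pitch class 8 — the same pitch class, so they are enharmonic equivalents.

Yes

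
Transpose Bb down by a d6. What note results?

D#

A sixth below B lands on the letter D.
A diminished sixth spans 7 semitones, so Bb moves to pitch class 3. On the letter D that is D#.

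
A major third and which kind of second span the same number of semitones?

doubly augmented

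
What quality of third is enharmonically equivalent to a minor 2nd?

A minor second spans 1 semitone.
A third spanning 1 semitone is doubly diminished (the major third is 4).

doubly diminished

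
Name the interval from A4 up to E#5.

augmented fifth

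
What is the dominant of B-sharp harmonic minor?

F##

Degree 5 takes the letter 4 steps above B, which is F.
In harmonic minor, degree 5 sits 7 semitones above the tonic. B# + 7 semitones is pitch class 7, spelled on F as F##.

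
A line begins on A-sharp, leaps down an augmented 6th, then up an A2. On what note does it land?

An augmented sixth down from A# is C (letter C, 10 semitones down).
An augmented second up from C is D# (letter D, 3 semitones up).

D#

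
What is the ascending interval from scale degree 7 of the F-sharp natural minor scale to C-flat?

diminished sixth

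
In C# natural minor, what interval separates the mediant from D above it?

The mediant of C# natural minor is E.
E up to D: letters E→D make it a seventh; 10 semitones makes it minor.

minor seventh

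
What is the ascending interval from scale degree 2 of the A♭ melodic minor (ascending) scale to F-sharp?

augmented fifth

Scale degree 2 of Ab melodic minor (ascending) is Bb.
Bb up to F#: letters B→F make it a fifth; 8 semitones makes it augmented.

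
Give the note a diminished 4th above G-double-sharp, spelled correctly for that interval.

C#

G up a perfect fourth is C, so the target letter is C.
From G##, a diminished fourth is 4 semitones up: C#.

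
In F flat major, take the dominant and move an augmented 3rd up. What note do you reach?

E

The dominant of Fb major is Cb.
An augmented third (5 semitones) above Cb lands on the letter E, giving E.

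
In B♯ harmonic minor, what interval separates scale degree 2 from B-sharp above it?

Scale degree 2 of B# harmonic minor is C##.
C## up to B#: letters C→B make it a seventh; 10 semitones makes it minor.

minor seventh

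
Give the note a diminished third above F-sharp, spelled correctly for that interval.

Ab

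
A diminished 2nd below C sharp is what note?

B##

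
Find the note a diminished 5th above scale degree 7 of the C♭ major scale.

Fb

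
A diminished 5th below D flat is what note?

G

D down a perfect fifth is G, so the target letter is G.
From Db, a diminished fifth is 6 semitones down: G.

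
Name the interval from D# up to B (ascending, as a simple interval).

minor sixth

Counting letters D–E–F–G–A–B gives a sixth.
D#→B = 8 semitones, 1 narrower than the major sixth (9), so minor.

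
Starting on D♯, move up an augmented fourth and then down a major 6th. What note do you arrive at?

B#

An augmented fourth up from D# is G## (letter G, 6 semitones up).
A major sixth down from G## is B# (letter B, 9 semitones down).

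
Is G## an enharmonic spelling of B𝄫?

Yes

G## = pitch class 9 and Bbb = pitch class 9 — the same pitch class, so they are enharmonic equivalents.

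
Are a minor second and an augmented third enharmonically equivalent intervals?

No

A minor second spans 1 semitone; an augmented third spans 5.
The spans differ, so they are not enharmonic equivalents.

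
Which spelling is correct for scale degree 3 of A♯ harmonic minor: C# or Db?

C#

Each scale degree takes a distinct letter name. Degree 3 of a scale on A must use the letter C.
C# and Db are enharmonically the same pitch, but only C# uses the letter C, so it is the correct spelling here.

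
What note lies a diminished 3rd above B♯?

D

A third above B lands on the letter D.
A diminished third spans 2 semitones, so B# moves to pitch class 2. On the letter D that is D.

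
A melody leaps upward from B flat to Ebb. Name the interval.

diminished fourth

Counting letters B–C–D–E gives a fourth.
Bb→Ebb = 4 semitones, 1 narrower than the perfect fourth (5), so diminished.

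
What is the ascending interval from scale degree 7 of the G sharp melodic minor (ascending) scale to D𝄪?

major sixth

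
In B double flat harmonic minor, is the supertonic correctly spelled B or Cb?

Each scale degree takes a distinct letter name. Degree 2 of a scale on B must use the letter C.
Cb and B are enharmonically the same pitch, but only Cb uses the letter C, so it is the correct spelling here.

Cb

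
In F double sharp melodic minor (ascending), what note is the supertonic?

G##

Degree 2 takes the letter 1 step above F, which is G.
In melodic minor (ascending), degree 2 sits 2 semitones above the tonic. F## + 2 semitones is pitch class 9, spelled on G as G##.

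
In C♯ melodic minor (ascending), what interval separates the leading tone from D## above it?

The leading tone of C# melodic minor (ascending) is B#.
B# up to D##: letters B→D make it a third; 4 semitones makes it major.

major third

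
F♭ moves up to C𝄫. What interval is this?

diminished fifth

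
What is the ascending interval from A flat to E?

augmented fifth

The letter names run A→E, a span of 4 letter steps, so the interval is some kind of fifth.
Ab to E is 8 semitones. A perfect fifth is 7, so 8 makes it augmented.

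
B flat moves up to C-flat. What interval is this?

Counting letters B–C gives a second.
Bb→Cb = 1 semitone, 1 narrower than the major second (2), so minor.

minor second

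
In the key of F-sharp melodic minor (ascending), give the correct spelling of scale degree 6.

Degree 6 takes the letter 5 steps above F, which is D.
In melodic minor (ascending), degree 6 sits 9 semitones above the tonic. F# + 9 semitones is pitch class 3, spelled on D as D#.

D#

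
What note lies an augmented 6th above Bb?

A sixth above B lands on the letter G.
An augmented sixth spans 10 semitones, so Bb moves to pitch class 8. On the letter G that is G#.

G#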